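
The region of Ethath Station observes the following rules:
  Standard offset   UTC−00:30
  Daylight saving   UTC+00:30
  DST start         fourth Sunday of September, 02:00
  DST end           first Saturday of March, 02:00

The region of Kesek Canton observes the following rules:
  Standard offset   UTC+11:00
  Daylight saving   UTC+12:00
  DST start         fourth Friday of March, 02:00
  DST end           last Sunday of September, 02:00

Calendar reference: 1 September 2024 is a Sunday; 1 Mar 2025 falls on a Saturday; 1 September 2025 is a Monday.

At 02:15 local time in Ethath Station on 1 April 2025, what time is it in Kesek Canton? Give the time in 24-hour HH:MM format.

1 September 2024 is a Sunday, so the first Sunday is September 1 and the fourth is September 22.
1 March 2025 is a Saturday, so the first Saturday is March 1.
1 April 2025 does not fall between 22 September 2024 and 1 March 2025, so daylight saving is not in effect and Ethath Station is at UTC−00:30.
02:15 Ethath Station + 0h30m = 02:45 UTC.
1 March 2025 is a Saturday, so the first Friday is March 7 and the fourth is March 28.
1 September 2025 is a Monday, so Sundays fall on 7, 14, 21, 28; the last is September 28.
At the standard offset (UTC+11:00), 02:45 UTC + 11h = 13:45 Kesek Canton standard time.
The standard-time date in Kesek Canton, 1 April 2025, lies within the daylight-saving period (28 March – 28 September), so Kesek Canton is on daylight time, UTC+12:00.
02:45 UTC + 12h = 14:45 Kesek Canton.

14:45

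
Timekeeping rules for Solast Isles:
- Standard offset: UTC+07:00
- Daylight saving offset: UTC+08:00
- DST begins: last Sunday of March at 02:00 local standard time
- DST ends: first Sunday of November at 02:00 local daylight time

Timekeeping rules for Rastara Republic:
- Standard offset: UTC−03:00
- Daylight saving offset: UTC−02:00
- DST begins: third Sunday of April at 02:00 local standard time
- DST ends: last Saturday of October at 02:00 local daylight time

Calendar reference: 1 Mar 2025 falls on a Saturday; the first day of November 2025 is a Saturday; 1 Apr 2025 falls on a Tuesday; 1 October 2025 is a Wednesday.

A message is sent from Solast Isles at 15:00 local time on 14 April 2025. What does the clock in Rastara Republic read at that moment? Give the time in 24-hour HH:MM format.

1 March 2025 is a Saturday, so Sundays fall on 2, 9, 16, 23, 30; the last is March 30.
1 November 2025 is a Saturday, so the first Sunday is November 2.
14 April 2025 lies within the daylight-saving period (30 March – 2 November), so Solast Isles is on daylight time, UTC+08:00.
15:00 Solast Isles − 8h = 07:00 UTC.
1 April 2025 is a Tuesday, so the first Sunday is April 6 and the third is April 20.
1 October 2025 is a Wednesday, so Saturdays fall on 4, 11, 18, 25; the last is October 25.
At the standard offset (UTC−03:00), 07:00 UTC − 3h = 04:00 Rastara Republic standard time.
The standard-time date in Rastara Republic, 14 April 2025, does not fall between 20 April and 25 October, so daylight saving is not in effect and Rastara Republic is at UTC−03:00.
07:00 UTC − 3h = 04:00 Rastara Republic.

04:00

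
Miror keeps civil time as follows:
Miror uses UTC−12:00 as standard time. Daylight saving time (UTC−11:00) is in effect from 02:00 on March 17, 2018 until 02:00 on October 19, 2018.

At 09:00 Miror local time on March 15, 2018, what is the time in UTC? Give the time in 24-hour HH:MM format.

21:00

March 15, 2018 is outside the daylight-saving period (17 March – 19 October), so Miror is on standard time, UTC−12:00.
09:00 local + 12h = 21:00 UTC.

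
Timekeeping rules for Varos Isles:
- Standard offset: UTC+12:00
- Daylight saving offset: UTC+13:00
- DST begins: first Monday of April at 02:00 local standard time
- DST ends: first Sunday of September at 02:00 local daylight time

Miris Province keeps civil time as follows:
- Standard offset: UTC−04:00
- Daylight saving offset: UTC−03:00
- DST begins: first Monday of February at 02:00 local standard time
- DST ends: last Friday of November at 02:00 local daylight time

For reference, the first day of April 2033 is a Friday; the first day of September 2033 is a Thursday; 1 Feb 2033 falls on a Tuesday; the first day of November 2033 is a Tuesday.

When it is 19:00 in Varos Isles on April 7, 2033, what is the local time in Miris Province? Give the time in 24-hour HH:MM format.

03:00

1 April 2033 is a Friday, so the first Monday is April 4.
1 September 2033 is a Thursday, so the first Sunday is September 4.
April 7, 2033 falls between 4 April and 4 September, so daylight saving is in effect and Varos Isles is at UTC+13:00.
19:00 Varos Isles − 13h = 06:00 UTC.
1 February 2033 is a Tuesday, so the first Monday is February 7.
1 November 2033 is a Tuesday, so Fridays fall on 4, 11, 18, 25; the last is November 25.
At the standard offset (UTC−04:00), 06:00 UTC − 4h = 02:00 Miris Province standard time.
The standard-time date in Miris Province, April 7, 2033, lies within the daylight-saving period (7 February – 25 November), so Miris Province is on daylight time, UTC−03:00.
06:00 UTC − 3h = 03:00 Miris Province.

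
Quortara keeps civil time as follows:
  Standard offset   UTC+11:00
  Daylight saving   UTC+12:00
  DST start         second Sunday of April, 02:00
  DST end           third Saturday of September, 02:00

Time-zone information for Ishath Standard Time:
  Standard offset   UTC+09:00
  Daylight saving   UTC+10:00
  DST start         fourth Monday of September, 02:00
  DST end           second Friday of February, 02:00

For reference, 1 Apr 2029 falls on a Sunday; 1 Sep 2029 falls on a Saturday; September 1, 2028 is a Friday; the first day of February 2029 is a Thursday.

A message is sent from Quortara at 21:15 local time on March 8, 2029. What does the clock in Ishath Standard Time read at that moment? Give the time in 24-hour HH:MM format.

1 April 2029 is a Sunday, so the first Sunday is April 1 and the second is April 8.
1 September 2029 is a Saturday, so the first Saturday is September 1 and the third is September 15.
Daylight saving runs 8 April – 15 September; March 8, 2029 is outside that window, so Quortara is on standard time at UTC+11:00.
21:15 Quortara − 11h = 10:15 UTC.
1 September 2028 is a Friday, so the first Monday is September 4 and the fourth is September 25.
1 February 2029 is a Thursday, so the first Friday is February 2 and the second is February 9.
At the standard offset (UTC+09:00), 10:15 UTC + 9h = 19:15 Ishath Standard Time standard time.
Daylight saving runs 25 September 2028 – 9 February 2029; the standard-time date in Ishath Standard Time, March 8, 2029, is outside that window, so Ishath Standard Time is on standard time at UTC+09:00.
10:15 UTC + 9h = 19:15 Ishath Standard Time.

19:15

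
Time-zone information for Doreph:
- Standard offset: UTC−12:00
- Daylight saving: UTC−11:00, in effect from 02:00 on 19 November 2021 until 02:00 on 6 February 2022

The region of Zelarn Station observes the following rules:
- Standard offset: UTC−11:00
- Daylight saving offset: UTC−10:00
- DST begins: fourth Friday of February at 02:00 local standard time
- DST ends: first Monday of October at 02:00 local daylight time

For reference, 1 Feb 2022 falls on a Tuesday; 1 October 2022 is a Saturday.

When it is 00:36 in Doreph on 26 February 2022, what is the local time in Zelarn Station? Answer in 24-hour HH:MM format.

02:36

Daylight saving runs 19 November 2021 – 6 February 2022; 26 February 2022 is outside that window, so Doreph is on standard time at UTC−12:00.
00:36 Doreph + 12h = 12:36 UTC.
1 February 2022 is a Tuesday, so the first Friday is February 4 and the fourth is February 25.
1 October 2022 is a Saturday, so the first Monday is October 3.
At the standard offset (UTC−11:00), 12:36 UTC − 11h = 01:36 Zelarn Station standard time.
The standard-time date in Zelarn Station, 26 February 2022, falls between 25 February and 3 October, so daylight saving is in effect and Zelarn Station is at UTC−10:00.
12:36 UTC − 10h = 02:36 Zelarn Station.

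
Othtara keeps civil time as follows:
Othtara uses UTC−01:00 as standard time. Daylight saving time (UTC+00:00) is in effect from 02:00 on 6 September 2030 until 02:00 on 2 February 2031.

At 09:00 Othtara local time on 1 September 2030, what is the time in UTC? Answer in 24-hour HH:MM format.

1 September 2030 is outside the daylight-saving period (6 September 2030 – 2 February 2031), so Othtara is on standard time, UTC−01:00.
09:00 local + 1h = 10:00 UTC.

10:00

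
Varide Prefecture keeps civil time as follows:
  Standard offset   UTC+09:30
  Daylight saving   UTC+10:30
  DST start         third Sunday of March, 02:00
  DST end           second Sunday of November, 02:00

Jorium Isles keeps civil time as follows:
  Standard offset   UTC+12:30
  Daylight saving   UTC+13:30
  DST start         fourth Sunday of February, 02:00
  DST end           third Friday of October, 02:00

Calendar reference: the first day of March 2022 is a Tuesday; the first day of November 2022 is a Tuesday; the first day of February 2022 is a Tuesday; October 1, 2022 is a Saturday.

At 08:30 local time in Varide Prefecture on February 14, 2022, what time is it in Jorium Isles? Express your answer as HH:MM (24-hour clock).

1 March 2022 is a Tuesday, so the first Sunday is March 6 and the third is March 20.
1 November 2022 is a Tuesday, so the first Sunday is November 6 and the second is November 13.
February 14, 2022 is outside the daylight-saving period (20 March – 13 November), so Varide Prefecture is on standard time, UTC+09:30.
08:30 Varide Prefecture − 9h30m = 23:00 UTC (rolling into the previous day, 13 February 2022).
1 February 2022 is a Tuesday, so the first Sunday is February 6 and the fourth is February 27.
1 October 2022 is a Saturday, so the first Friday is October 7 and the third is October 21.
At the standard offset (UTC+12:30), 23:00 UTC + 12h30m = 11:30 Jorium Isles standard time (rolling into the next day, 14 February 2022).
The standard-time date in Jorium Isles, February 14, 2022, does not fall between 27 February and 21 October, so daylight saving is not in effect and Jorium Isles is at UTC+12:30.
23:00 UTC + 12h30m = 11:30 Jorium Isles (rolling into the next day, 14 February 2022).

11:30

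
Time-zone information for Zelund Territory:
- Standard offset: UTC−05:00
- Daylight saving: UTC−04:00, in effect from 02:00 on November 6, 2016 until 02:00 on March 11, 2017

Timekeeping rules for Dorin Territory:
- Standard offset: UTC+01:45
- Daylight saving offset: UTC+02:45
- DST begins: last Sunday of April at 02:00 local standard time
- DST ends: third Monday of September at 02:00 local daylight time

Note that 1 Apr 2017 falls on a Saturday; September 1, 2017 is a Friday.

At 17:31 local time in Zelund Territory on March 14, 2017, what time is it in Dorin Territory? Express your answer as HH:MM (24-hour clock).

Daylight saving runs 6 November 2016 – 11 March 2017; March 14, 2017 is outside that window, so Zelund Territory is on standard time at UTC−05:00.
17:31 Zelund Territory + 5h = 22:31 UTC.
1 April 2017 is a Saturday, so Sundays fall on 2, 9, 16, 23, 30; the last is April 30.
1 September 2017 is a Friday, so the first Monday is September 4 and the third is September 18.
At the standard offset (UTC+01:45), 22:31 UTC + 1h45m = 00:16 Dorin Territory standard time (rolling into the next day, 15 March 2017).
The standard-time date in Dorin Territory, March 15, 2017, does not fall between 30 April and 18 September, so daylight saving is not in effect and Dorin Territory is at UTC+01:45.
22:31 UTC + 1h45m = 00:16 Dorin Territory (rolling into the next day, 15 March 2017).

00:16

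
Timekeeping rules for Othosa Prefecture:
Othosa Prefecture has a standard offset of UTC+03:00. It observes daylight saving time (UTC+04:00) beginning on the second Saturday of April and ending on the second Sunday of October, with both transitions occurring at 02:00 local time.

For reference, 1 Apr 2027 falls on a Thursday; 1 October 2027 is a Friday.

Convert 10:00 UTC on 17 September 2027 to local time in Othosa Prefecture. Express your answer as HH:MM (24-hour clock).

14:00

1 April 2027 is a Thursday, so the first Saturday is April 3 and the second is April 10.
1 October 2027 is a Friday, so the first Sunday is October 3 and the second is October 10.
At the standard offset (UTC+03:00), 10:00 UTC + 3h = 13:00 Othosa Prefecture standard time.
Daylight saving runs 10 April – 10 October; the standard-time date in Othosa Prefecture, 17 September 2027, is inside that window, so Othosa Prefecture is at UTC+04:00.
10:00 UTC + 4h = 14:00 local.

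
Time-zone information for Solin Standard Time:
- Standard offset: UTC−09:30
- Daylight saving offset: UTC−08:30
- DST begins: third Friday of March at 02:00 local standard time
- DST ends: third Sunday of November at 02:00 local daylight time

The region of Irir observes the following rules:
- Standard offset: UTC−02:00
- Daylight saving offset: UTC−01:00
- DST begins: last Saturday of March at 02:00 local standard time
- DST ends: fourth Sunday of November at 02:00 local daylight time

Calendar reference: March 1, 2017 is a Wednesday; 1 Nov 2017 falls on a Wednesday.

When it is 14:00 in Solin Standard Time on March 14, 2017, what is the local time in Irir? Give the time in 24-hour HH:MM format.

1 March 2017 is a Wednesday, so the first Friday is March 3 and the third is March 17.
1 November 2017 is a Wednesday, so the first Sunday is November 5 and the third is November 19.
Daylight saving runs 17 March – 19 November; March 14, 2017 is outside that window, so Solin Standard Time is on standard time at UTC−09:30.
14:00 Solin Standard Time + 9h30m = 23:30 UTC.
1 March 2017 is a Wednesday, so Saturdays fall on 4, 11, 18, 25; the last is March 25.
1 November 2017 is a Wednesday, so the first Sunday is November 5 and the fourth is November 26.
At the standard offset (UTC−02:00), 23:30 UTC − 2h = 21:30 Irir standard time.
The standard-time date in Irir, March 14, 2017, does not fall between 25 March and 26 November, so daylight saving is not in effect and Irir is at UTC−02:00.
23:30 UTC − 2h = 21:30 Irir.

21:30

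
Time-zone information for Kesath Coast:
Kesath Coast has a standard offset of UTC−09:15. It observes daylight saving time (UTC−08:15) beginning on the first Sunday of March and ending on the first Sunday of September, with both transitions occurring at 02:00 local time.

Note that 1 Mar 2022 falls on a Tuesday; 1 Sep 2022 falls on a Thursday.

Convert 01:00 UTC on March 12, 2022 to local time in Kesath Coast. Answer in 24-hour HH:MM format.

16:45

1 March 2022 is a Tuesday, so the first Sunday is March 6.
1 September 2022 is a Thursday, so the first Sunday is September 4.
At the standard offset (UTC−09:15), 01:00 UTC − 9h15m = 15:45 Kesath Coast standard time (rolling into the previous day, 11 March 2022).
The standard-time date in Kesath Coast, March 11, 2022, lies within the daylight-saving period (6 March – 4 September), so Kesath Coast is on daylight time, UTC−08:15.
01:00 UTC − 8h15m = 16:45 local (rolling into the previous day, 11 March 2022).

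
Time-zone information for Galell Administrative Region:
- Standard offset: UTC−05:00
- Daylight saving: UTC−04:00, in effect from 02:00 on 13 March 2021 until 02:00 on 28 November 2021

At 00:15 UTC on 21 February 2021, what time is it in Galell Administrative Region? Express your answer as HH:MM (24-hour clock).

At the standard offset (UTC−05:00), 00:15 UTC − 5h = 19:15 Galell Administrative Region standard time (rolling into the previous day, 20 February 2021).
The standard-time date in Galell Administrative Region, 20 February 2021, does not fall between 13 March and 28 November, so daylight saving is not in effect and Galell Administrative Region is at UTC−05:00.
00:15 UTC − 5h = 19:15 local (rolling into the previous day, 20 February 2021).

19:15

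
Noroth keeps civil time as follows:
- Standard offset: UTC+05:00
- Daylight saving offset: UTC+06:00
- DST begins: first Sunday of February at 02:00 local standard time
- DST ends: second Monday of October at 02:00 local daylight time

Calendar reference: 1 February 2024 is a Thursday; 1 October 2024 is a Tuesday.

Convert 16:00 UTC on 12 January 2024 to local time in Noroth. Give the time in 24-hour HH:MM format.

21:00

1 February 2024 is a Thursday, so the first Sunday is February 4.
1 October 2024 is a Tuesday, so the first Monday is October 7 and the second is October 14.
At the standard offset (UTC+05:00), 16:00 UTC + 5h = 21:00 Noroth standard time.
Daylight saving runs 4 February – 14 October; the standard-time date in Noroth, 12 January 2024, is outside that window, so Noroth is on standard time at UTC+05:00.
16:00 UTC + 5h = 21:00 local.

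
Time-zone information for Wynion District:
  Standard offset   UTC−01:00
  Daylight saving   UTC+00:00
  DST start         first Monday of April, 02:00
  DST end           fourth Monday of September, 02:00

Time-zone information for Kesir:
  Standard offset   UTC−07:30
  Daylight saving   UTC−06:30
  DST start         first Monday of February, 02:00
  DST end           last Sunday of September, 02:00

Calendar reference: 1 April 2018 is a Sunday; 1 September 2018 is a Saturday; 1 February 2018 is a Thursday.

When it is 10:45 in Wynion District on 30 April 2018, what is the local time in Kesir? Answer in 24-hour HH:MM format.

04:15

1 April 2018 is a Sunday, so the first Monday is April 2.
1 September 2018 is a Saturday, so the first Monday is September 3 and the fourth is September 24.
30 April 2018 lies within the daylight-saving period (2 April – 24 September), so Wynion District is on daylight time, UTC+00:00.
10:45 Wynion District − 0h = 10:45 UTC.
1 February 2018 is a Thursday, so the first Monday is February 5.
1 September 2018 is a Saturday, so Sundays fall on 2, 9, 16, 23, 30; the last is September 30.
At the standard offset (UTC−07:30), 10:45 UTC − 7h30m = 03:15 Kesir standard time.
The standard-time date in Kesir, 30 April 2018, lies within the daylight-saving period (5 February – 30 September), so Kesir is on daylight time, UTC−06:30.
10:45 UTC − 6h30m = 04:15 Kesir.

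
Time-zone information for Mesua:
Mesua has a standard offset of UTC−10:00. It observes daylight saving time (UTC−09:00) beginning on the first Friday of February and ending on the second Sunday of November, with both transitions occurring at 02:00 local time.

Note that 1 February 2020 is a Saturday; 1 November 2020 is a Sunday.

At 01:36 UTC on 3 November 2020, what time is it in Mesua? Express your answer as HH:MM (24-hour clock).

1 February 2020 is a Saturday, so the first Friday is February 7.
1 November 2020 is a Sunday, so the first Sunday is November 1 and the second is November 8.
At the standard offset (UTC−10:00), 01:36 UTC − 10h = 15:36 Mesua standard time (rolling into the previous day, 2 November 2020).
The standard-time date in Mesua, 2 November 2020, falls between 7 February and 8 November, so daylight saving is in effect and Mesua is at UTC−09:00.
01:36 UTC − 9h = 16:36 local (rolling into the previous day, 2 November 2020).

16:36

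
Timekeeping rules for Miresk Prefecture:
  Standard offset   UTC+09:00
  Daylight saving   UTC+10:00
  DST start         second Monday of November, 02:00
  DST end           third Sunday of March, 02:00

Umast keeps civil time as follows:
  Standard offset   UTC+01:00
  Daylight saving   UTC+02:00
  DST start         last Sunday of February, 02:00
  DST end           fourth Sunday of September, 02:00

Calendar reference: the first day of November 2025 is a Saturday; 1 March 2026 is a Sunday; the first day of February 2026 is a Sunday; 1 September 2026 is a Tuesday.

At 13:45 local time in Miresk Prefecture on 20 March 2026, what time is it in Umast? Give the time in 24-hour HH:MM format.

1 November 2025 is a Saturday, so the first Monday is November 3 and the second is November 10.
1 March 2026 is a Sunday, so the first Sunday is March 1 and the third is March 15.
Daylight saving runs 10 November 2025 – 15 March 2026; 20 March 2026 is outside that window, so Miresk Prefecture is on standard time at UTC+09:00.
13:45 Miresk Prefecture − 9h = 04:45 UTC.
1 February 2026 is a Sunday, so Sundays fall on 1, 8, 15, 22; the last is February 22.
1 September 2026 is a Tuesday, so the first Sunday is September 6 and the fourth is September 27.
At the standard offset (UTC+01:00), 04:45 UTC + 1h = 05:45 Umast standard time.
The standard-time date in Umast, 20 March 2026, falls between 22 February and 27 September, so daylight saving is in effect and Umast is at UTC+02:00.
04:45 UTC + 2h = 06:45 Umast.

06:45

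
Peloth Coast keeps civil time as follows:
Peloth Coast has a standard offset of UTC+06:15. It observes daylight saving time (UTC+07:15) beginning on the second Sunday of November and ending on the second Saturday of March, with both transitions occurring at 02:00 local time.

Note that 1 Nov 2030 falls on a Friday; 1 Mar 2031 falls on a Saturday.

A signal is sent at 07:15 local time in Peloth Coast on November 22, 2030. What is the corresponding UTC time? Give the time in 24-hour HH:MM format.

00:00

1 November 2030 is a Friday, so the first Sunday is November 3 and the second is November 10.
1 March 2031 is a Saturday, so the first Saturday is March 1 and the second is March 8.
November 22, 2030 lies within the daylight-saving period (10 November 2030 – 8 March 2031), so Peloth Coast is on daylight time, UTC+07:15.
07:15 local − 7h15m = 00:00 UTC.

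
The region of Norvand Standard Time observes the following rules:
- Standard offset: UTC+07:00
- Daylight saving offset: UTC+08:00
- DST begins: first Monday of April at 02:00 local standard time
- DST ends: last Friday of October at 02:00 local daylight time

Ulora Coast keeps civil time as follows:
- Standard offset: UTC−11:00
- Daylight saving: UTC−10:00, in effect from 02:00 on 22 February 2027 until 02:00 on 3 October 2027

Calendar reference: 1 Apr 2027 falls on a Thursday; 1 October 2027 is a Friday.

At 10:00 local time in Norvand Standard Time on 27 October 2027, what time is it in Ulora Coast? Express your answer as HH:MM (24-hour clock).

1 April 2027 is a Thursday, so the first Monday is April 5.
1 October 2027 is a Friday, so Fridays fall on 1, 8, 15, 22, 29; the last is October 29.
27 October 2027 falls between 5 April and 29 October, so daylight saving is in effect and Norvand Standard Time is at UTC+08:00.
10:00 Norvand Standard Time − 8h = 02:00 UTC.
At the standard offset (UTC−11:00), 02:00 UTC − 11h = 15:00 Ulora Coast standard time (rolling into the previous day, 26 October 2027).
The standard-time date in Ulora Coast, 26 October 2027, does not fall between 22 February and 3 October, so daylight saving is not in effect and Ulora Coast is at UTC−11:00.
02:00 UTC − 11h = 15:00 Ulora Coast (rolling into the previous day, 26 October 2027).

15:00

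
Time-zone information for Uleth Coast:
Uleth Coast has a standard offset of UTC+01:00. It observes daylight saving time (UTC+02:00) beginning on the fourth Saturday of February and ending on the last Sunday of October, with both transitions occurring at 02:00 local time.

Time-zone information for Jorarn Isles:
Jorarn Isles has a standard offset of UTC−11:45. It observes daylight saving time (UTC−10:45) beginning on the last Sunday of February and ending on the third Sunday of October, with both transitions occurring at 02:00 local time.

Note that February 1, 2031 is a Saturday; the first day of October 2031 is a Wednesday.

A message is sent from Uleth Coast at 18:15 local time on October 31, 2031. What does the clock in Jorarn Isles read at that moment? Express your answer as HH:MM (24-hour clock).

1 February 2031 is a Saturday, so the first Saturday is February 1 and the fourth is February 22.
1 October 2031 is a Wednesday, so Sundays fall on 5, 12, 19, 26; the last is October 26.
Daylight saving runs 22 February – 26 October; October 31, 2031 is outside that window, so Uleth Coast is on standard time at UTC+01:00.
18:15 Uleth Coast − 1h = 17:15 UTC.
1 February 2031 is a Saturday, so Sundays fall on 2, 9, 16, 23; the last is February 23.
1 October 2031 is a Wednesday, so the first Sunday is October 5 and the third is October 19.
At the standard offset (UTC−11:45), 17:15 UTC − 11h45m = 05:30 Jorarn Isles standard time.
Daylight saving runs 23 February – 19 October; the standard-time date in Jorarn Isles, October 31, 2031, is outside that window, so Jorarn Isles is on standard time at UTC−11:45.
17:15 UTC − 11h45m = 05:30 Jorarn Isles.

05:30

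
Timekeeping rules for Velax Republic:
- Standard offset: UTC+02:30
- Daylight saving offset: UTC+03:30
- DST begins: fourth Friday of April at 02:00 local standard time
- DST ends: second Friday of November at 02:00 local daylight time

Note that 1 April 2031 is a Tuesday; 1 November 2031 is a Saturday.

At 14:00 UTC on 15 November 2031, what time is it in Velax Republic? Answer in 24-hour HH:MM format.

16:30

1 April 2031 is a Tuesday, so the first Friday is April 4 and the fourth is April 25.
1 November 2031 is a Saturday, so the first Friday is November 7 and the second is November 14.
At the standard offset (UTC+02:30), 14:00 UTC + 2h30m = 16:30 Velax Republic standard time.
Daylight saving runs 25 April – 14 November; the standard-time date in Velax Republic, 15 November 2031, is outside that window, so Velax Republic is on standard time at UTC+02:30.
14:00 UTC + 2h30m = 16:30 local.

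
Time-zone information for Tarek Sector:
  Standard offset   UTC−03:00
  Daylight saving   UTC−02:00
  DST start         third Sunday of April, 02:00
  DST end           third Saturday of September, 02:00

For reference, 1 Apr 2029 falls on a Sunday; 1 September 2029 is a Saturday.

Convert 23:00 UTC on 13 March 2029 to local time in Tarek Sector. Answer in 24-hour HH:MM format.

1 April 2029 is a Sunday, so the first Sunday is April 1 and the third is April 15.
1 September 2029 is a Saturday, so the first Saturday is September 1 and the third is September 15.
At the standard offset (UTC−03:00), 23:00 UTC − 3h = 20:00 Tarek Sector standard time.
The standard-time date in Tarek Sector, 13 March 2029, does not fall between 15 April and 15 September, so daylight saving is not in effect and Tarek Sector is at UTC−03:00.
23:00 UTC − 3h = 20:00 local.

20:00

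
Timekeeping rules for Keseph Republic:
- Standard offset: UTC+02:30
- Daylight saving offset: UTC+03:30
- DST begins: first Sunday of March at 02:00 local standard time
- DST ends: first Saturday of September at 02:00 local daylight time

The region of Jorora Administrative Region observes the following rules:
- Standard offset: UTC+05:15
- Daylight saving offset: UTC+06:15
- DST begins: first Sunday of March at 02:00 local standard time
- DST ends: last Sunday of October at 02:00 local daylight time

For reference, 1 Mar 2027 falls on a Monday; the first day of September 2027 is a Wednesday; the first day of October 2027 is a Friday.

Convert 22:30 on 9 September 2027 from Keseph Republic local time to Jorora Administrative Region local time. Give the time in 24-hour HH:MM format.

02:15

1 March 2027 is a Monday, so the first Sunday is March 7.
1 September 2027 is a Wednesday, so the first Saturday is September 4.
Daylight saving runs 7 March – 4 September; 9 September 2027 is outside that window, so Keseph Republic is on standard time at UTC+02:30.
22:30 Keseph Republic − 2h30m = 20:00 UTC.
1 March 2027 is a Monday, so the first Sunday is March 7.
1 October 2027 is a Friday, so Sundays fall on 3, 10, 17, 24, 31; the last is October 31.
At the standard offset (UTC+05:15), 20:00 UTC + 5h15m = 01:15 Jorora Administrative Region standard time (rolling into the next day, 10 September 2027).
The standard-time date in Jorora Administrative Region, 10 September 2027, falls between 7 March and 31 October, so daylight saving is in effect and Jorora Administrative Region is at UTC+06:15.
20:00 UTC + 6h15m = 02:15 Jorora Administrative Region (rolling into the next day, 10 September 2027).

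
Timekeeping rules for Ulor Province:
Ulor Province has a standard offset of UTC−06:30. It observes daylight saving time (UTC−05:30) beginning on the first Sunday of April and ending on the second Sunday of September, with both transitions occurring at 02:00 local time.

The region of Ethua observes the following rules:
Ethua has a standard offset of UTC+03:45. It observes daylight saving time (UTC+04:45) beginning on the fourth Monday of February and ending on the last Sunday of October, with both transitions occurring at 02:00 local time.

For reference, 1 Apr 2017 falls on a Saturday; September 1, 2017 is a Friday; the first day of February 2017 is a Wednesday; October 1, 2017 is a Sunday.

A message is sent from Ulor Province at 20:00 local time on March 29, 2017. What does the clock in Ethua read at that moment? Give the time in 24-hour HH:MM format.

1 April 2017 is a Saturday, so the first Sunday is April 2.
1 September 2017 is a Friday, so the first Sunday is September 3 and the second is September 10.
March 29, 2017 is outside the daylight-saving period (2 April – 10 September), so Ulor Province is on standard time, UTC−06:30.
20:00 Ulor Province + 6h30m = 02:30 UTC (rolling into the next day, 30 March 2017).
1 February 2017 is a Wednesday, so the first Monday is February 6 and the fourth is February 27.
1 October 2017 is a Sunday, so Sundays fall on 1, 8, 15, 22, 29; the last is October 29.
At the standard offset (UTC+03:45), 02:30 UTC + 3h45m = 06:15 Ethua standard time.
The standard-time date in Ethua, March 30, 2017, lies within the daylight-saving period (27 February – 29 October), so Ethua is on daylight time, UTC+04:45.
02:30 UTC + 4h45m = 07:15 Ethua.

07:15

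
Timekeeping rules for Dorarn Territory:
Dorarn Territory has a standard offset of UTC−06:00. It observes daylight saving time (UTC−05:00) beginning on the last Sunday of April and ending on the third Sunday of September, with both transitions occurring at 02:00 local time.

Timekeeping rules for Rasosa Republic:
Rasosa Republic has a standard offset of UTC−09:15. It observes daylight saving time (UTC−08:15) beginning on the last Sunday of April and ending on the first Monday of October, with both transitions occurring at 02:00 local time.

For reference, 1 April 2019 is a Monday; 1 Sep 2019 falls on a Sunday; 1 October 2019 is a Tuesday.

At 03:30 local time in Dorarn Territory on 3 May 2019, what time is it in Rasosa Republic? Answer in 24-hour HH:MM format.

1 April 2019 is a Monday, so Sundays fall on 7, 14, 21, 28; the last is April 28.
1 September 2019 is a Sunday, so the first Sunday is September 1 and the third is September 15.
3 May 2019 lies within the daylight-saving period (28 April – 15 September), so Dorarn Territory is on daylight time, UTC−05:00.
03:30 Dorarn Territory + 5h = 08:30 UTC.
1 April 2019 is a Monday, so Sundays fall on 7, 14, 21, 28; the last is April 28.
1 October 2019 is a Tuesday, so the first Monday is October 7.
At the standard offset (UTC−09:15), 08:30 UTC − 9h15m = 23:15 Rasosa Republic standard time (rolling into the previous day, 2 May 2019).
Daylight saving runs 28 April – 7 October; the standard-time date in Rasosa Republic, 2 May 2019, is inside that window, so Rasosa Republic is at UTC−08:15.
08:30 UTC − 8h15m = 00:15 Rasosa Republic.

00:15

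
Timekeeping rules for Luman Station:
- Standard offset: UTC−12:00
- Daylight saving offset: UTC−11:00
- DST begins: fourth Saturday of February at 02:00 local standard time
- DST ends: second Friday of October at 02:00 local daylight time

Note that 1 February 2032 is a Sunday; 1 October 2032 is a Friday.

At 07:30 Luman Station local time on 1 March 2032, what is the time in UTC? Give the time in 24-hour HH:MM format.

1 February 2032 is a Sunday, so the first Saturday is February 7 and the fourth is February 28.
1 October 2032 is a Friday, so the first Friday is October 1 and the second is October 8.
1 March 2032 lies within the daylight-saving period (28 February – 8 October), so Luman Station is on daylight time, UTC−11:00.
07:30 local + 11h = 18:30 UTC.

18:30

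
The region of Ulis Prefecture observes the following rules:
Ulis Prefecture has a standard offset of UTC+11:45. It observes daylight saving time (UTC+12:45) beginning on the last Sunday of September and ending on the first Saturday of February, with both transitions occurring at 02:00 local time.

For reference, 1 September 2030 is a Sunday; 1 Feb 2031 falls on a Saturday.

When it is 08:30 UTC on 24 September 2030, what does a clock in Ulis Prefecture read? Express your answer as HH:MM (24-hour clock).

20:15

1 September 2030 is a Sunday, so Sundays fall on 1, 8, 15, 22, 29; the last is September 29.
1 February 2031 is a Saturday, so the first Saturday is February 1.
At the standard offset (UTC+11:45), 08:30 UTC + 11h45m = 20:15 Ulis Prefecture standard time.
The standard-time date in Ulis Prefecture, 24 September 2030, is outside the daylight-saving period (29 September 2030 – 1 February 2031), so Ulis Prefecture is on standard time, UTC+11:45.
08:30 UTC + 11h45m = 20:15 local.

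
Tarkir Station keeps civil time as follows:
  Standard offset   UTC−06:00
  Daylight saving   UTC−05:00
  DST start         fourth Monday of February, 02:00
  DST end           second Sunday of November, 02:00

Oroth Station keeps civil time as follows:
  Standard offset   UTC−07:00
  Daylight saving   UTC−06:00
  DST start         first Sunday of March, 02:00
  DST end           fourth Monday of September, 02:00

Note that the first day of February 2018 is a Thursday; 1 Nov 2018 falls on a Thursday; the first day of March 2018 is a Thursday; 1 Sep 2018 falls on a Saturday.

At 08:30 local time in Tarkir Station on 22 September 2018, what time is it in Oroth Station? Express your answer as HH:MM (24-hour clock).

1 February 2018 is a Thursday, so the first Monday is February 5 and the fourth is February 26.
1 November 2018 is a Thursday, so the first Sunday is November 4 and the second is November 11.
Daylight saving runs 26 February – 11 November; 22 September 2018 is inside that window, so Tarkir Station is at UTC−05:00.
08:30 Tarkir Station + 5h = 13:30 UTC.
1 March 2018 is a Thursday, so the first Sunday is March 4.
1 September 2018 is a Saturday, so the first Monday is September 3 and the fourth is September 24.
At the standard offset (UTC−07:00), 13:30 UTC − 7h = 06:30 Oroth Station standard time.
The standard-time date in Oroth Station, 22 September 2018, lies within the daylight-saving period (4 March – 24 September), so Oroth Station is on daylight time, UTC−06:00.
13:30 UTC − 6h = 07:30 Oroth Station.

07:30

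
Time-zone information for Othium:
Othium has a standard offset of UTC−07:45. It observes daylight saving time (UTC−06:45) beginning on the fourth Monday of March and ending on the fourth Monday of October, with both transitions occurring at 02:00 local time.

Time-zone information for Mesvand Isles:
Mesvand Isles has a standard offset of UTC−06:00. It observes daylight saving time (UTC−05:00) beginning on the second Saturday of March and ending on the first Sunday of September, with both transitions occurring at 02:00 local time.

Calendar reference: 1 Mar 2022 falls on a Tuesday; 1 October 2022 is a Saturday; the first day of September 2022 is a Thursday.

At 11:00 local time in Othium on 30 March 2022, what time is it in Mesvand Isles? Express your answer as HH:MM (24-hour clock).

12:45

1 March 2022 is a Tuesday, so the first Monday is March 7 and the fourth is March 28.
1 October 2022 is a Saturday, so the first Monday is October 3 and the fourth is October 24.
30 March 2022 lies within the daylight-saving period (28 March – 24 October), so Othium is on daylight time, UTC−06:45.
11:00 Othium + 6h45m = 17:45 UTC.
1 March 2022 is a Tuesday, so the first Saturday is March 5 and the second is March 12.
1 September 2022 is a Thursday, so the first Sunday is September 4.
At the standard offset (UTC−06:00), 17:45 UTC − 6h = 11:45 Mesvand Isles standard time.
Daylight saving runs 12 March – 4 September; the standard-time date in Mesvand Isles, 30 March 2022, is inside that window, so Mesvand Isles is at UTC−05:00.
17:45 UTC − 5h = 12:45 Mesvand Isles.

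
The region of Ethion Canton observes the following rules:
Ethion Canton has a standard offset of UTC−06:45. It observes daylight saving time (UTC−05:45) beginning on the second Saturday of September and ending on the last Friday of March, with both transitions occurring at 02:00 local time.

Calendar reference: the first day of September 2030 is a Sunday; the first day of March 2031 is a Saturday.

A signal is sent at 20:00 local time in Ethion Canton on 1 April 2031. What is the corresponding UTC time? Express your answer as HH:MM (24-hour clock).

02:45

1 September 2030 is a Sunday, so the first Saturday is September 7 and the second is September 14.
1 March 2031 is a Saturday, so Fridays fall on 7, 14, 21, 28; the last is March 28.
1 April 2031 does not fall between 14 September 2030 and 28 March 2031, so daylight saving is not in effect and Ethion Canton is at UTC−06:45.
20:00 local + 6h45m = 02:45 UTC (rolling into the next day, 2 April 2031).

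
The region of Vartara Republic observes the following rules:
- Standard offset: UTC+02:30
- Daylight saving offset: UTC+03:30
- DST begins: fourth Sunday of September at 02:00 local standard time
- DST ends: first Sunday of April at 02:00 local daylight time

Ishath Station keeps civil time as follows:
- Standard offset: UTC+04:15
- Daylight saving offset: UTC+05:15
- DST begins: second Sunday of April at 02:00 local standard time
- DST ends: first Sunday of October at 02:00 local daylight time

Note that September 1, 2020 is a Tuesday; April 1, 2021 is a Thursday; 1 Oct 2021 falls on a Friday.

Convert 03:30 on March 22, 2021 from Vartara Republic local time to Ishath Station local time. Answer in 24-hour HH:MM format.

1 September 2020 is a Tuesday, so the first Sunday is September 6 and the fourth is September 27.
1 April 2021 is a Thursday, so the first Sunday is April 4.
Daylight saving runs 27 September 2020 – 4 April 2021; March 22, 2021 is inside that window, so Vartara Republic is at UTC+03:30.
03:30 Vartara Republic − 3h30m = 00:00 UTC.
1 April 2021 is a Thursday, so the first Sunday is April 4 and the second is April 11.
1 October 2021 is a Friday, so the first Sunday is October 3.
At the standard offset (UTC+04:15), 00:00 UTC + 4h15m = 04:15 Ishath Station standard time.
The standard-time date in Ishath Station, March 22, 2021, is outside the daylight-saving period (11 April – 3 October), so Ishath Station is on standard time, UTC+04:15.
00:00 UTC + 4h15m = 04:15 Ishath Station.

04:15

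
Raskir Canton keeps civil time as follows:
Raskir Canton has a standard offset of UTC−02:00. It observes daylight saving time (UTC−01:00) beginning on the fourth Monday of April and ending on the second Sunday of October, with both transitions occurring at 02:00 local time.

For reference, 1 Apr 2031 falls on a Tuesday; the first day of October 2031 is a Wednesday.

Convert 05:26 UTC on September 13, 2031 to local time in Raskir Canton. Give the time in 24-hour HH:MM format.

1 April 2031 is a Tuesday, so the first Monday is April 7 and the fourth is April 28.
1 October 2031 is a Wednesday, so the first Sunday is October 5 and the second is October 12.
At the standard offset (UTC−02:00), 05:26 UTC − 2h = 03:26 Raskir Canton standard time.
The standard-time date in Raskir Canton, September 13, 2031, lies within the daylight-saving period (28 April – 12 October), so Raskir Canton is on daylight time, UTC−01:00.
05:26 UTC − 1h = 04:26 local.

04:26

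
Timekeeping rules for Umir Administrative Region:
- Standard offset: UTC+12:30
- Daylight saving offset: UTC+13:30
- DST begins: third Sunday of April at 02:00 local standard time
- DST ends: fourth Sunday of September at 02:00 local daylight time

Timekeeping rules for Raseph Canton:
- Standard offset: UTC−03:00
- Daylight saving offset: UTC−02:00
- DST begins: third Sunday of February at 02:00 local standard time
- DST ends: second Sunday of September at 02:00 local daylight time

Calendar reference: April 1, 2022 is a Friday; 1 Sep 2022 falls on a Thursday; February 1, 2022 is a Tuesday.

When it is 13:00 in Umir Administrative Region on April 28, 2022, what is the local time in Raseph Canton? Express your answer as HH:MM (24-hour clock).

1 April 2022 is a Friday, so the first Sunday is April 3 and the third is April 17.
1 September 2022 is a Thursday, so the first Sunday is September 4 and the fourth is September 25.
April 28, 2022 falls between 17 April and 25 September, so daylight saving is in effect and Umir Administrative Region is at UTC+13:30.
13:00 Umir Administrative Region − 13h30m = 23:30 UTC (rolling into the previous day, 27 April 2022).
1 February 2022 is a Tuesday, so the first Sunday is February 6 and the third is February 20.
1 September 2022 is a Thursday, so the first Sunday is September 4 and the second is September 11.
At the standard offset (UTC−03:00), 23:30 UTC − 3h = 20:30 Raseph Canton standard time.
The standard-time date in Raseph Canton, April 27, 2022, lies within the daylight-saving period (20 February – 11 September), so Raseph Canton is on daylight time, UTC−02:00.
23:30 UTC − 2h = 21:30 Raseph Canton.

21:30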